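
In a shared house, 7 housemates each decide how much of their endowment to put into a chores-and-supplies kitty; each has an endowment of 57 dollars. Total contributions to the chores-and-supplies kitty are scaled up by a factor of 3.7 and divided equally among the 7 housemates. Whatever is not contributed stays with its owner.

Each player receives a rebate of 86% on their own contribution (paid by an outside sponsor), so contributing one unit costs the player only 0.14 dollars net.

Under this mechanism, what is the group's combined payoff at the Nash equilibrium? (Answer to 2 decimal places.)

1819.44 dollars

The effective private return per unit is now (3.7/7) / 0.14 = 3.7755 > 1, so every player's dominant strategy flips to full contribution.
At the Nash equilibrium everyone contributes 57. Group total payoff = 7 × (57 × 0.86 + 3.7 × 57) = 1819.44.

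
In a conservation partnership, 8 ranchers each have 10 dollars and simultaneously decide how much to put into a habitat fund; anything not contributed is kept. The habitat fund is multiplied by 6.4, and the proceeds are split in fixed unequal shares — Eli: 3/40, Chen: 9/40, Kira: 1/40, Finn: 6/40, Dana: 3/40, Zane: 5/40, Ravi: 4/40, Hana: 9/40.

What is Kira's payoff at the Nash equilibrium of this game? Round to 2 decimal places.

Each unit j contributes comes back to j as 6.4 × (j's share), so j prefers to contribute only if that share exceeds 1/6.4 = 0.1563; otherwise keeping the unit dominates.
Chen and Hana clear that bar, contributing 10 each; the remaining 6 contribute 0. Total contributed: 20.
Kira keeps 10 and receives 6.4 × 20 × 1/40 = 3.20 from the habitat fund, for a payoff of 13.20.

13.20 dollars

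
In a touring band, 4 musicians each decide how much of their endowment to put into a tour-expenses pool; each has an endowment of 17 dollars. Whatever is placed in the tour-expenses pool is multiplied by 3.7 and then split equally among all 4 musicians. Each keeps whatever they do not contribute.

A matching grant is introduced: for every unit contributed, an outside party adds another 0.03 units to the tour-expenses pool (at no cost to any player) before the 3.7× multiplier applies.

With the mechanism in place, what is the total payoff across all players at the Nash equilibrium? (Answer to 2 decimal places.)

The effective private return is 3.7 × 1.03 / 4 = 0.9528, which is still under 1, so the mechanism doesn't change anyone's dominant strategy: zero contribution.
Everyone keeps their endowment and the group total is 4 × 17 = 68.

68.00 dollars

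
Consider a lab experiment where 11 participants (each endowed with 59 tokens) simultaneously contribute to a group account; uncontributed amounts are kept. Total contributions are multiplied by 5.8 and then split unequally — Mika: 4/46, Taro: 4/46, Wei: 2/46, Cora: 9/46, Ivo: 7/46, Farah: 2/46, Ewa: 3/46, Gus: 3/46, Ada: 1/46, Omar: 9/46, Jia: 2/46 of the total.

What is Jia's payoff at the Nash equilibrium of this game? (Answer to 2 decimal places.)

88.76 tokens

A player with share s gets back 5.8·s per unit contributed, so full contribution is dominant for anyone with s > 1/5.8 = 0.1724 and zero contribution is dominant for anyone below.
Cora and Omar clear that bar, contributing 59 each; the remaining 9 contribute 0. Total contributed: 118.
Jia keeps 59 and receives 5.8 × 118 × 2/46 = 29.76 from the group account, for a payoff of 88.76.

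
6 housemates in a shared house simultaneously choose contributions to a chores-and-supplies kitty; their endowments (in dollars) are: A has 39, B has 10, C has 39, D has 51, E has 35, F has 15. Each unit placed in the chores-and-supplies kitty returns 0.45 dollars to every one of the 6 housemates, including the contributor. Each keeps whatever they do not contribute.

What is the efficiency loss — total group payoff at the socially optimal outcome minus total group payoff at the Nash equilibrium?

321.30 dollars

The private return per contributed unit is 0.45 < 1 for everyone, so the Nash equilibrium is zero contribution and the group total is Σ E_j = 39 + 10 + 39 + 51 + 35 + 15 = 189.
Each contributed unit returns 2.700 to the group, so the social optimum is full contribution by everyone: group total = 2.700 × 189 = 510.30.
Efficiency loss = (2.700 − 1) × 189 = 321.30.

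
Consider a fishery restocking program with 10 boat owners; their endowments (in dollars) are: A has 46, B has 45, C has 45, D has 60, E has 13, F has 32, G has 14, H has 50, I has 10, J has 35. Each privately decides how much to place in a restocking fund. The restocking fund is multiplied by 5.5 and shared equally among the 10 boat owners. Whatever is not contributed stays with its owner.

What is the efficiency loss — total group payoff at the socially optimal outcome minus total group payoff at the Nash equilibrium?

1575.00 dollars

The private return per contributed unit is 5.5/10 = 0.5500 < 1 for every player regardless of endowment, so the Nash equilibrium is zero contribution and the group total is Σ E_j = 46 + 45 + 45 + 60 + 13 + 32 + 14 + 50 + 10 + 35 = 350.
Each contributed unit returns 5.500 to the group, so the social optimum is full contribution by everyone: group total = 5.500 × 350 = 1925.00.
Efficiency loss = (5.500 − 1) × 350 = 1575.00.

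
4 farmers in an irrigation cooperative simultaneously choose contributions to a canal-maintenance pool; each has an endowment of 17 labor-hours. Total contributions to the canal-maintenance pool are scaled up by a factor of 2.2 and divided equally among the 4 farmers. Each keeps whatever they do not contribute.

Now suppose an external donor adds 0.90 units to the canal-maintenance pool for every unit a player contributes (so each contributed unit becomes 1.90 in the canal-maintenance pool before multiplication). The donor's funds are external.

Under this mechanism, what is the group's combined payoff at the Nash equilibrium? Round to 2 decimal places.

Under the mechanism each unit contributed yields 2.2 × 1.90 / 4 = 1.0450 back to its contributor per unit of net cost, which exceeds 1, making full contribution the dominant choice for everyone.
At the Nash equilibrium everyone contributes 17. Group total payoff = 2.2 × 1.90 × 68 = 284.24.

284.24 labor-hours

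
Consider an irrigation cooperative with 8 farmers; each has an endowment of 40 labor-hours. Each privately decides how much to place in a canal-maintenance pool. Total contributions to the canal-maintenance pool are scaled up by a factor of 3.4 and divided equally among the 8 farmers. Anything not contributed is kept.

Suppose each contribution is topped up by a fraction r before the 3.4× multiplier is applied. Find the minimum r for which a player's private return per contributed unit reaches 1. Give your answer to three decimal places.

With matching at rate r, one contributed unit becomes (1 + r) in the canal-maintenance pool and returns 3.4 × (1 + r) / 8 to the contributor.
Setting this equal to 1: 1 + r = 8/3.4 = 2.3529.
So the minimum matching rate is r = 2.3529 − 1 = 1.353.

1.353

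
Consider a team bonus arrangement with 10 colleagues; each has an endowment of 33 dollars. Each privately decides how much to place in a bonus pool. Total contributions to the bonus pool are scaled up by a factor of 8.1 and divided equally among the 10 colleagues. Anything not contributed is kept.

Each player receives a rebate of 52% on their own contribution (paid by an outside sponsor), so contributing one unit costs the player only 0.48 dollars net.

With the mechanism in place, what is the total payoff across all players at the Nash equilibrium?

2844.60 dollars

The effective private return per unit is now (8.1/10) / 0.48 = 1.6875 > 1, so every player's dominant strategy flips to full contribution.
So the Nash equilibrium is full contribution by all 10; the group earns 10 × (33 × 0.52 + 8.1 × 33) = 2844.60.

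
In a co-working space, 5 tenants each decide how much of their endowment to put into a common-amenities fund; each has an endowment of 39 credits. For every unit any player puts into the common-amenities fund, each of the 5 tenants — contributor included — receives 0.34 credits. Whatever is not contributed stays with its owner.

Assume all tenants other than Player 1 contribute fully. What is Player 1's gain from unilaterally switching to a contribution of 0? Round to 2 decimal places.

Switching from a contribution of 39 to 0 lets Player 1 keep an extra 39 credits, but lowers the common-amenities fund by 39, which costs Player 1 their own share of that drop: 0.34 × 39 = 13.26.
Net gain = 39 − 13.26 = 25.74. The private return per contributed unit (0.34) is below 1, so free-riding is indeed the best response regardless of what the others do.

25.74 credits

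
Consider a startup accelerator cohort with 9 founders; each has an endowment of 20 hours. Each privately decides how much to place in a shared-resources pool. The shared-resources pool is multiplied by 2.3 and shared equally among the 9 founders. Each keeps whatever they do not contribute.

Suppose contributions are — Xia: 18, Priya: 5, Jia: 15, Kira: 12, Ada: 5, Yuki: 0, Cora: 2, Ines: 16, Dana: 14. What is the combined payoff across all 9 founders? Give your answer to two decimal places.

293.10 hours

Total contributed: 18 + 5 + 15 + 12 + 5 + 0 + 2 + 16 + 14 = 87; total kept: 9 × 20 − 87 = 93.
The shared-resources pool pays out 2.3 × 87 = 200.10 in aggregate.
Group total = 93 + 200.10 = 293.10.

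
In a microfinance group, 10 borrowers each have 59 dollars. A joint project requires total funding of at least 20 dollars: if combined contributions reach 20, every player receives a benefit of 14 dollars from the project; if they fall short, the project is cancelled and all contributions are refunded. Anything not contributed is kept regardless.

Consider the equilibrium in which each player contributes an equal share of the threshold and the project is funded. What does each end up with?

71 dollars

Equal share of the threshold: 20/10 = 2.
At this profile no one gains by cutting their contribution: any cut drops the total below 20, the project is cancelled, contributions are refunded, and the deviator ends with 59, which is less than 59 − 2 + 14 = 71. Contributing more than 2 just wastes the excess. So contributing exactly 2 is a best response.
Each player's payoff: 59 − 2 + 14 = 71.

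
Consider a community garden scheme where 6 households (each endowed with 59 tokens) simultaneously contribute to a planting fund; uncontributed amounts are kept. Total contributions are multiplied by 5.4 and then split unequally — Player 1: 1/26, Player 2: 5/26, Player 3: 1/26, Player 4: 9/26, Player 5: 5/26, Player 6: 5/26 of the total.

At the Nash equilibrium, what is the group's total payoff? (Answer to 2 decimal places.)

1392.40 tokens

Each unit j contributes comes back to j as 5.4 × (j's share), so j prefers to contribute only if that share exceeds 1/5.4 = 0.1852; otherwise keeping the unit dominates.
Player 2, Player 4, Player 5 and Player 6 clear that bar, contributing 59 each; the remaining 2 contribute 0. Total contributed: 236.
The planting fund pays out 5.4 × 236 = 1274.40 in total (split across the unequal shares, but the aggregate is all that matters for the group sum).
The 2 free-riders keep 59 each, adding 118. Group total = 118 + 1274.40 = 1392.40.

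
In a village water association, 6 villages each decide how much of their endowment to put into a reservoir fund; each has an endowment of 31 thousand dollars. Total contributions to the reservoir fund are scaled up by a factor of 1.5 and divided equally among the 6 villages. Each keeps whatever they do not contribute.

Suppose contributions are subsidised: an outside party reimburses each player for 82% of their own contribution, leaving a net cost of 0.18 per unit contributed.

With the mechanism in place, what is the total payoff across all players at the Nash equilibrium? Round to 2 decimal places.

431.52 thousand dollars

Under the mechanism each unit contributed yields (1.5/6) / 0.18 = 1.3889 back to its contributor per unit of net cost, which exceeds 1, making full contribution the dominant choice for everyone.
So the Nash equilibrium is full contribution by all 6; the group earns 6 × (31 × 0.82 + 1.5 × 31) = 431.52.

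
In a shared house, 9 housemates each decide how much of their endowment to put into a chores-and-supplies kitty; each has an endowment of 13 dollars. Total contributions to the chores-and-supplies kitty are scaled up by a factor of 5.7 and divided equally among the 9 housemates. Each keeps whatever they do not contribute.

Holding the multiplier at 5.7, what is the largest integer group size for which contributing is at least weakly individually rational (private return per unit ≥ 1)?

Private return per unit is 5.7/(group size), which is ≥ 1 whenever the group size is ≤ 5.7.
The largest such integer is 5.

5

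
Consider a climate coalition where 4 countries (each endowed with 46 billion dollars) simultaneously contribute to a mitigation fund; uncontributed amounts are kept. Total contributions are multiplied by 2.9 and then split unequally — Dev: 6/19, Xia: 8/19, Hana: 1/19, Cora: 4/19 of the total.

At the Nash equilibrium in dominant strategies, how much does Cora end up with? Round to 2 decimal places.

For player j, contributing a unit is worthwhile iff 2.9 × (j's share) ≥ 1, i.e. iff j's share is at least 0.3448.
Only Xia (8/19) clears that bar, contributing 46; the remaining 3 contribute 0. Total contributed: 46.
Cora keeps 46 and receives 2.9 × 46 × 4/19 = 28.08 from the mitigation fund, for a payoff of 74.08.

74.08 billion dollars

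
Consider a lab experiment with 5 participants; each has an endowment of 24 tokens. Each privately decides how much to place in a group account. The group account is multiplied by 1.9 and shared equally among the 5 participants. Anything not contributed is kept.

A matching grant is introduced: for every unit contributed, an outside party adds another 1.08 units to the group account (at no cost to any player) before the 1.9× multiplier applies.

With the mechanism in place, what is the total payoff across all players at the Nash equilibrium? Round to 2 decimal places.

120.00 tokens

With the mechanism, a contributed unit returns 1.9 × 2.08 / 5 = 0.7904 per unit of net cost — still below 1 — so contributing 0 remains dominant for every player.
At the Nash equilibrium no one contributes; group total payoff = 5 × 24 = 120.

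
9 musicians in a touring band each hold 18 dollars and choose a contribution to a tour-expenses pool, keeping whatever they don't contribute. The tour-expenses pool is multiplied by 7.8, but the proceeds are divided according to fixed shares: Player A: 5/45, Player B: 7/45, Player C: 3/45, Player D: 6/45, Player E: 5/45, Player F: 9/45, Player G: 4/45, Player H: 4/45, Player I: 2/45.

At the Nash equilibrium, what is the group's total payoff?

529.20 dollars

Each unit j contributes comes back to j as 7.8 × (j's share), so j prefers to contribute only if that share exceeds 1/7.8 = 0.1282; otherwise keeping the unit dominates.
Player B, Player D and Player F clear that bar, contributing 18 each; the remaining 6 contribute 0. Total contributed: 54.
The tour-expenses pool pays out 7.8 × 54 = 421.20 in total (split across the unequal shares, but the aggregate is all that matters for the group sum).
The 6 free-riders keep 18 each, adding 108. Group total = 108 + 421.20 = 529.20.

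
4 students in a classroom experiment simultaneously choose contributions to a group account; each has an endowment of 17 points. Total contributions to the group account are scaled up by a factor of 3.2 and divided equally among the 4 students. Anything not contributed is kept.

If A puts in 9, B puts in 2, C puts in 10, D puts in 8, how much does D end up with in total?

32.20 points

Total contributed: 9 + 2 + 10 + 8 = 29.
Each receives 3.2 × 29 / 4 = 23.20 from the group account.
D keeps 17 − 8 = 9, so D's payoff is 9 + 23.20 = 32.20.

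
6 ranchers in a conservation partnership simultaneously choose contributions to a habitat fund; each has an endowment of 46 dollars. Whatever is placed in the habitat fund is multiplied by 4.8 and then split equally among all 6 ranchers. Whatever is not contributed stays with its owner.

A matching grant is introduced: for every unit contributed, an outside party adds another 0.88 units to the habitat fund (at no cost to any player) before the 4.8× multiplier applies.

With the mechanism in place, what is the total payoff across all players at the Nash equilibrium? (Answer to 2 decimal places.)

2490.62 dollars

With the mechanism, a contributed unit returns 4.8 × 1.88 / 6 = 1.5040 per unit of net cost to the contributor — now above 1 — so contributing fully is weakly dominant for every player.
At the Nash equilibrium everyone contributes 46. Group total payoff = 4.8 × 1.88 × 276 = 2490.62.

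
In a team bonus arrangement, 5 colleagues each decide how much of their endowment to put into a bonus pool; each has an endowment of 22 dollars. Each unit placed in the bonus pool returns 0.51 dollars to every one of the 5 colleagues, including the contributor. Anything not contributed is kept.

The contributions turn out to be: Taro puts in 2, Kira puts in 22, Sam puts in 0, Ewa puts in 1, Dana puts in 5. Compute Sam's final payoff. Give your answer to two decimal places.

37.30 dollars

Total contributed: 2 + 22 + 0 + 1 + 5 = 30.
Each receives 0.51 × 30 = 15.30 from the bonus pool.
Sam keeps 22 − 0 = 22, so Sam's payoff is 22 + 15.30 = 37.30.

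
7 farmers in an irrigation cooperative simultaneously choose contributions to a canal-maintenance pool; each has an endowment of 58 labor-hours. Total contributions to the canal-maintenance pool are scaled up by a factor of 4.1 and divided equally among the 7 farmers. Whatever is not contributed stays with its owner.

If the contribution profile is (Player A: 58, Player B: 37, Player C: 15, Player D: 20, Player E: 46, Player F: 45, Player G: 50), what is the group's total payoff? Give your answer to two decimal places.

1246.10 labor-hours

Total contributed: 58 + 37 + 15 + 20 + 46 + 45 + 50 = 271; total kept: 7 × 58 − 271 = 135.
The canal-maintenance pool pays out 4.1 × 271 = 1111.10 in aggregate.
Group total = 135 + 1111.10 = 1246.10.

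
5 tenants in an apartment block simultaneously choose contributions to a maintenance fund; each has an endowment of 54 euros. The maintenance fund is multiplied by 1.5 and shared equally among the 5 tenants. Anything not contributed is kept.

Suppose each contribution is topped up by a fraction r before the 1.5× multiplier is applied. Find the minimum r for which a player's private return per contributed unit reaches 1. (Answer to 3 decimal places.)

With matching at rate r, one contributed unit becomes (1 + r) in the maintenance fund and returns 1.5 × (1 + r) / 5 to the contributor.
Setting this equal to 1: 1 + r = 5/1.5 = 3.3333.
So the minimum matching rate is r = 3.3333 − 1 = 2.333.

2.333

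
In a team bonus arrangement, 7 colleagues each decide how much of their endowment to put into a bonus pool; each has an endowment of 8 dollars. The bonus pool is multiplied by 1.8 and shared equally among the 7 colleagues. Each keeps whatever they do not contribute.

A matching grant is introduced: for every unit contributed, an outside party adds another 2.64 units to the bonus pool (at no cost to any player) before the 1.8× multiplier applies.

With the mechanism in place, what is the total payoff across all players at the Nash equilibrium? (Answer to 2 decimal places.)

56.00 dollars

With the mechanism, a contributed unit returns 1.8 × 3.64 / 7 = 0.9360 per unit of net cost — still below 1 — so contributing 0 remains dominant for every player.
Everyone keeps their endowment and the group total is 7 × 8 = 56.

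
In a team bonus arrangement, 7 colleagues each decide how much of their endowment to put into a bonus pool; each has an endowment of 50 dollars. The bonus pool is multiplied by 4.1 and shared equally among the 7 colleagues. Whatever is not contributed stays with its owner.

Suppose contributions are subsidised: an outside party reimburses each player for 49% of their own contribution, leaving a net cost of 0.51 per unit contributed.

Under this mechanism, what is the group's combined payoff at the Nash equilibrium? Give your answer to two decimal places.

The effective private return per unit is now (4.1/7) / 0.51 = 1.1485 > 1, so every player's dominant strategy flips to full contribution.
At the Nash equilibrium everyone contributes 50. Group total payoff = 7 × (50 × 0.49 + 4.1 × 50) = 1606.50.

1606.50 dollars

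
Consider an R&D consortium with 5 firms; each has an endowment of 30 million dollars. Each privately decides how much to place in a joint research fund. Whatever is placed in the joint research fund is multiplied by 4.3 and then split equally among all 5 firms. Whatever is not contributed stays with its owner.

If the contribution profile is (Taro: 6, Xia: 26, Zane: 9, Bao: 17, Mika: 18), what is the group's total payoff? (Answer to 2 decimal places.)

400.80 million dollars

Total contributed: 6 + 26 + 9 + 17 + 18 = 76; total kept: 5 × 30 − 76 = 74.
The joint research fund pays out 4.3 × 76 = 326.80 in aggregate.
Group total = 74 + 326.80 = 400.80.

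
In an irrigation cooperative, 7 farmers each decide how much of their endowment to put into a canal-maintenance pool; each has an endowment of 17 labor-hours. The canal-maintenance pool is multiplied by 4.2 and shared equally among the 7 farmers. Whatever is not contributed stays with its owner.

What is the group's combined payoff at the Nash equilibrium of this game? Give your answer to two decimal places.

119.00 labor-hours

Each contributed unit returns 4.2/7 = 0.6000 to its contributor — below 1 — so contributing 0 is dominant for every player. At the Nash equilibrium everyone keeps their 17, and the group total is 7 × 17 = 119.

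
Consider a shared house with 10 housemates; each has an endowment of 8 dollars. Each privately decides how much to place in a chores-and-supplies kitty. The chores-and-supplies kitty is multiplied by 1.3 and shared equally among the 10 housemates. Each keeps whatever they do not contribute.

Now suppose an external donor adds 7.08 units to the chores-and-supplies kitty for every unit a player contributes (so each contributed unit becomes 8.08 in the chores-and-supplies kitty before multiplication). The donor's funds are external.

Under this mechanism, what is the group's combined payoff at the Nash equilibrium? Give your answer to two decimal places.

840.32 dollars

The effective private return per unit is now 1.3 × 8.08 / 10 = 1.0504 > 1, so every player's dominant strategy flips to full contribution.
So the Nash equilibrium is full contribution by all 10; the group earns 1.3 × 8.08 × 80 = 840.32.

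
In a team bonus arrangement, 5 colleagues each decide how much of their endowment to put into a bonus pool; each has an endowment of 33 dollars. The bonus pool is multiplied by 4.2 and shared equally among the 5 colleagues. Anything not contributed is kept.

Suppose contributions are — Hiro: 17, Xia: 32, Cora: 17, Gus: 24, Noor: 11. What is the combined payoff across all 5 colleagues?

Total contributed: 17 + 32 + 17 + 24 + 11 = 101; total kept: 5 × 33 − 101 = 64.
The bonus pool pays out 4.2 × 101 = 424.20 in aggregate.
Group total = 64 + 424.20 = 488.20.

488.20 dollars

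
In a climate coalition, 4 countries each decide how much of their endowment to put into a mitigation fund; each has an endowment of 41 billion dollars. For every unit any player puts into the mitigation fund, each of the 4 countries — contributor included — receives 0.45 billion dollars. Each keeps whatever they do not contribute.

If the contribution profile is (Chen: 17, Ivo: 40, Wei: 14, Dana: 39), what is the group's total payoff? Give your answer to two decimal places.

Total contributed: 17 + 40 + 14 + 39 = 110; total kept: 4 × 41 − 110 = 54.
The mitigation fund pays out 0.45 × 4 × 110 = 198.00 in aggregate.
Group total = 54 + 198.00 = 252.00.

252.00 billion dollars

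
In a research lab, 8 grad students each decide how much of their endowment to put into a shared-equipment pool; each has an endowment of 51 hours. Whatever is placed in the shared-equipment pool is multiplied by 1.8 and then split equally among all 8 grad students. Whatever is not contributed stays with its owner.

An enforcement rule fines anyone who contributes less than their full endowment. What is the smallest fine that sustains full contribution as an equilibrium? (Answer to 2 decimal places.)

39.53 hours

Given the others contribute fully, the best deviation is to contribute 0 (any partial contribution still incurs the fine and gives up units whose private return 0.2250 is below 1).
Deviating from 51 to 0 saves 51 hours but forfeits the deviator's share of the drop in the shared-equipment pool: 1.8/8 × 51 = 11.47.
So the deviation gain is 51 − 11.47 = 39.53, and the fine must be at least 39.53 hours to wipe it out.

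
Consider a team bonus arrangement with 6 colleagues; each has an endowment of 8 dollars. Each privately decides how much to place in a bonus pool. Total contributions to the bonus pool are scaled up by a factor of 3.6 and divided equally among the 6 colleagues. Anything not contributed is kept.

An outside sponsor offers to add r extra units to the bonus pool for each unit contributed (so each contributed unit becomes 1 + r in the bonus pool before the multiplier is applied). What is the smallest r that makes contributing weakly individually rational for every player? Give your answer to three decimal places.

With matching at rate r, one contributed unit becomes (1 + r) in the bonus pool and returns 3.6 × (1 + r) / 6 to the contributor.
Setting this equal to 1: 1 + r = 6/3.6 = 1.6667.
So the minimum matching rate is r = 1.6667 − 1 = 0.667.

0.667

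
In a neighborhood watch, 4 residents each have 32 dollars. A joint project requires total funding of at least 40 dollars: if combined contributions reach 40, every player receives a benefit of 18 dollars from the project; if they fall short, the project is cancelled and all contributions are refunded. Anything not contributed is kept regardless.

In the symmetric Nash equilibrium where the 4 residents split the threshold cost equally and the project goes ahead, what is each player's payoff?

40 dollars

Equal share of the threshold: 40/4 = 10.
At this profile no one gains by cutting their contribution: any cut drops the total below 40, the project is cancelled, contributions are refunded, and the deviator ends with 32, which is less than 32 − 10 + 18 = 40. Contributing more than 10 just wastes the excess. So contributing exactly 10 is a best response.
Each player's payoff: 32 − 10 + 18 = 40.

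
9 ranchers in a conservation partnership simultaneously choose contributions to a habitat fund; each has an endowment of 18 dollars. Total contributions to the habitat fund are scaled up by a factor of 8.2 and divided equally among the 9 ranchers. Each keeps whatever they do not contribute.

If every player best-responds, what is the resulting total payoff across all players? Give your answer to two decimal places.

162.00 dollars

Each contributed unit returns 8.2/9 = 0.9111 to its contributor — below 1 — so contributing 0 is dominant for every player. At the Nash equilibrium everyone keeps their 18, and the group total is 9 × 18 = 162.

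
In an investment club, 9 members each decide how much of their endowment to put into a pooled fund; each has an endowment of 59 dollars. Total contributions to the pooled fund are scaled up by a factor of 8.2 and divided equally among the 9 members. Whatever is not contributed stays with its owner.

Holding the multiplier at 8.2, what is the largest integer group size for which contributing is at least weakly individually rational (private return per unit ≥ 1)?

Private return per unit is 8.2/(group size), which is ≥ 1 whenever the group size is ≤ 8.2.
The largest such integer is 8.

8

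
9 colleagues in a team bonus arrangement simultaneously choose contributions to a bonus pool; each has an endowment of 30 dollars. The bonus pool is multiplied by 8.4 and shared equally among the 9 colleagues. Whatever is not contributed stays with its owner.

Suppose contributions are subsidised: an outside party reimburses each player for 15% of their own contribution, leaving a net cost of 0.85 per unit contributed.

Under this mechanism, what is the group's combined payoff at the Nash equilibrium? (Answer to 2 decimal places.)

Under the mechanism each unit contributed yields (8.4/9) / 0.85 = 1.0980 back to its contributor per unit of net cost, which exceeds 1, making full contribution the dominant choice for everyone.
So the Nash equilibrium is full contribution by all 9; the group earns 9 × (30 × 0.15 + 8.4 × 30) = 2308.50.

2308.50 dollars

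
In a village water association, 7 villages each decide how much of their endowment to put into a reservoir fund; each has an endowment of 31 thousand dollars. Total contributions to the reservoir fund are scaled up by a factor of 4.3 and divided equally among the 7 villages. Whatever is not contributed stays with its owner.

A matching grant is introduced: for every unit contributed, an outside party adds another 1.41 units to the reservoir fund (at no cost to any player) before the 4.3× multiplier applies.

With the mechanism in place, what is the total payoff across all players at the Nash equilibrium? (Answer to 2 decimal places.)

2248.77 thousand dollars

The effective private return per unit is now 4.3 × 2.41 / 7 = 1.4804 > 1, so every player's dominant strategy flips to full contribution.
So the Nash equilibrium is full contribution by all 7; the group earns 4.3 × 2.41 × 217 = 2248.77.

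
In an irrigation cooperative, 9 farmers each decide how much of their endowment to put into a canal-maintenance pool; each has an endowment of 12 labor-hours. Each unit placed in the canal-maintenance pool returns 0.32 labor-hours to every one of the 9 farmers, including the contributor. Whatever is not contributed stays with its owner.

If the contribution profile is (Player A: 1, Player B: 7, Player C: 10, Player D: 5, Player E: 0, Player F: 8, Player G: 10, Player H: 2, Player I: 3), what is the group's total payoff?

194.48 labor-hours

Total contributed: 1 + 7 + 10 + 5 + 0 + 8 + 10 + 2 + 3 = 46; total kept: 9 × 12 − 46 = 62.
The canal-maintenance pool pays out 0.32 × 9 × 46 = 132.48 in aggregate.
Group total = 62 + 132.48 = 194.48.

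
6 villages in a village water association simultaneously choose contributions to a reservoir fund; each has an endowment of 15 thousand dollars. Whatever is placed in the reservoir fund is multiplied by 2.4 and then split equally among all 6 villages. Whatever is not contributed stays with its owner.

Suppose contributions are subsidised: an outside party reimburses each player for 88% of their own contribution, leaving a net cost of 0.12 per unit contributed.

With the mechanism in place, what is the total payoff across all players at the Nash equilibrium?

With the mechanism, a contributed unit returns (2.4/6) / 0.12 = 3.3333 per unit of net cost to the contributor — now above 1 — so contributing fully is weakly dominant for every player.
So the Nash equilibrium is full contribution by all 6; the group earns 6 × (15 × 0.88 + 2.4 × 15) = 295.20.

295.20 thousand dollars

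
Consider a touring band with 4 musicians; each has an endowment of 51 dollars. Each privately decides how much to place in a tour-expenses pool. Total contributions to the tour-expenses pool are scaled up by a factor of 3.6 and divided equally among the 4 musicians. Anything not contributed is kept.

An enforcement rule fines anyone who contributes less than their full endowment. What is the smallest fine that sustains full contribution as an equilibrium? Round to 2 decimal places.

5.10 dollars

Given the others contribute fully, the best deviation is to contribute 0 (any partial contribution still incurs the fine and gives up units whose private return 0.9000 is below 1).
Deviating from 51 to 0 saves 51 dollars but forfeits the deviator's share of the drop in the tour-expenses pool: 3.6/4 × 51 = 45.90.
So the deviation gain is 51 − 45.90 = 5.10, and the fine must be at least 5.10 dollars to wipe it out.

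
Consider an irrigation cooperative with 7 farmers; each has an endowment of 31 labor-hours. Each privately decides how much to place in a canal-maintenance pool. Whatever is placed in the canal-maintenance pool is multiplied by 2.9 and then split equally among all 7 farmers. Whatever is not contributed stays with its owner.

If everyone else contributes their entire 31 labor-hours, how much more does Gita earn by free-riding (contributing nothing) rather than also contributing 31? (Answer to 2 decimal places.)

18.16 labor-hours

Switching from a contribution of 31 to 0 lets Gita keep an extra 31 labor-hours, but lowers the canal-maintenance pool by 31, which costs Gita their own share of that drop: 2.9/7 × 31 = 12.84.
Net gain = 31 − 12.84 = 18.16. The private return per contributed unit (0.4143) is below 1, so free-riding is indeed the best response regardless of what the others do.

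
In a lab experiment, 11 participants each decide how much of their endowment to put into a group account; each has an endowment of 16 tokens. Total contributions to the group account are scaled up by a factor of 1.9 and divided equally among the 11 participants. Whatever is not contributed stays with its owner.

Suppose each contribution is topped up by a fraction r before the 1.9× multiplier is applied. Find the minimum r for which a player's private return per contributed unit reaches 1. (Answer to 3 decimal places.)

4.789

With matching at rate r, one contributed unit becomes (1 + r) in the group account and returns 1.9 × (1 + r) / 11 to the contributor.
Setting this equal to 1: 1 + r = 11/1.9 = 5.7895.
So the minimum matching rate is r = 5.7895 − 1 = 4.789.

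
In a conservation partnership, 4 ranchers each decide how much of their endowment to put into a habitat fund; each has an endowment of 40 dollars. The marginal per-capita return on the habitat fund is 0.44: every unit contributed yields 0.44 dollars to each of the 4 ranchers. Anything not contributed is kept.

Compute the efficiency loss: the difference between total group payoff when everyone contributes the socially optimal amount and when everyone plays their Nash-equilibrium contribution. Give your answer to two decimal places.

The private return per contributed unit is 0.44 < 1, so contributing 0 is dominant for every player. At the Nash equilibrium everyone keeps their 40, and the group total is 4 × 40 = 160.
Each contributed unit returns 1.760 to the group as a whole (0.44 to each of 4 players), which exceeds 1, so the social optimum is full contribution: group total = 1.760 × 160 = 281.60.
Efficiency loss = 281.60 − 160 = 121.60.

121.60 dollars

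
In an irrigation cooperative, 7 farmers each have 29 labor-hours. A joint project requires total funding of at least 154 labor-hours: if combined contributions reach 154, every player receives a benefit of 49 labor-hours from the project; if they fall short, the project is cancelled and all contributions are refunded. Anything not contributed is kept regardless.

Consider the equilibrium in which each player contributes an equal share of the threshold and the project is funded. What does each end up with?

56 labor-hours

Equal share of the threshold: 154/7 = 22.
At this profile no one gains by cutting their contribution: any cut drops the total below 154, the project is cancelled, contributions are refunded, and the deviator ends with 29, which is less than 29 − 22 + 49 = 56. Contributing more than 22 just wastes the excess. So contributing exactly 22 is a best response.
Each player's payoff: 29 − 22 + 49 = 56.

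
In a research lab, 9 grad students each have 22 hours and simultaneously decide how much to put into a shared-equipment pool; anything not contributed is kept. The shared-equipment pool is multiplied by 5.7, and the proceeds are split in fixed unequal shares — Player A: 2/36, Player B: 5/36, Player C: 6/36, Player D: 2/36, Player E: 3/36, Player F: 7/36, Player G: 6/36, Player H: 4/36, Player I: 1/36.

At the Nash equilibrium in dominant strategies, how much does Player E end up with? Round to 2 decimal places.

32.45 hours

For player j, contributing a unit is worthwhile iff 5.7 × (j's share) ≥ 1, i.e. iff j's share is at least 0.1754.
Player F alone (share 7/36) is above the threshold, contributing 22; the remaining 8 contribute 0. Total contributed: 22.
Player E keeps 22 and receives 5.7 × 22 × 3/36 = 10.45 from the shared-equipment pool, for a payoff of 32.45.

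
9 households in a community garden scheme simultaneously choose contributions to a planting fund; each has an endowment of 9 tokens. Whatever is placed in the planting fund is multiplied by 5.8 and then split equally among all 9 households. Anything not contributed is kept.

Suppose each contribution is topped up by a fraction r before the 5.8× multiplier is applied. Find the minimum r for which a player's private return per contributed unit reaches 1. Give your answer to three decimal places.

With matching at rate r, one contributed unit becomes (1 + r) in the planting fund and returns 5.8 × (1 + r) / 9 to the contributor.
Setting this equal to 1: 1 + r = 9/5.8 = 1.5517.
So the minimum matching rate is r = 1.5517 − 1 = 0.552.

0.552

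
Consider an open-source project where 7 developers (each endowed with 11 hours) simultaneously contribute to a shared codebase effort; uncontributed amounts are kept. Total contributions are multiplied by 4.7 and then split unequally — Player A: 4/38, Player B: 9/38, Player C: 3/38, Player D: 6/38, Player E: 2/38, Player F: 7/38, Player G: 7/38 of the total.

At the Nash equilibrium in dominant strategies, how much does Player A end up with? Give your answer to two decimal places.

Player j's private return per contributed unit is 4.7 × (j's share). Contributing is weakly dominant for j when that share is at least 1/4.7 = 0.2128, and contributing 0 is dominant otherwise.
Player B alone (share 9/38) is above the threshold, contributing 11; the remaining 6 contribute 0. Total contributed: 11.
Player A keeps 11 and receives 4.7 × 11 × 4/38 = 5.44 from the shared codebase effort, for a payoff of 16.44.

16.44 hours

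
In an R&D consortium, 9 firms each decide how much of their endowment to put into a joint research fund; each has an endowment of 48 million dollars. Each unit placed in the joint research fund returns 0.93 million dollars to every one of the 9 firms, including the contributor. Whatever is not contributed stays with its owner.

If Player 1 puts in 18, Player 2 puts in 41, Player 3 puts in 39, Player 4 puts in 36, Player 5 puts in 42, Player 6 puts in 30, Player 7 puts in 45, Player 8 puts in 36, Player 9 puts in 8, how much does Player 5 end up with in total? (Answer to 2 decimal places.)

Total contributed: 18 + 41 + 39 + 36 + 42 + 30 + 45 + 36 + 8 = 295.
Each receives 0.93 × 295 = 274.35 from the joint research fund.
Player 5 keeps 48 − 42 = 6, so Player 5's payoff is 6 + 274.35 = 280.35.

280.35 million dollars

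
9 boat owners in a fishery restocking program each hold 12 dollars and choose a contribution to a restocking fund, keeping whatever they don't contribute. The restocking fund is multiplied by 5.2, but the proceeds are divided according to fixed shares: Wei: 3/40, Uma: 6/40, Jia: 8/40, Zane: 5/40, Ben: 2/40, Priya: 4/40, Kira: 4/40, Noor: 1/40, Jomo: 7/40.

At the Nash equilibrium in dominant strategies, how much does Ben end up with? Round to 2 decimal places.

Each unit j contributes comes back to j as 5.2 × (j's share), so j prefers to contribute only if that share exceeds 1/5.2 = 0.1923; otherwise keeping the unit dominates.
The only share above 0.1923 is Jia's 8/40, contributing 12; the remaining 8 contribute 0. Total contributed: 12.
Ben keeps 12 and receives 5.2 × 12 × 2/40 = 3.12 from the restocking fund, for a payoff of 15.12.

15.12 dollars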